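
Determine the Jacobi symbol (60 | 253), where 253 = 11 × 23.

Pull out 2^2: since 253 ≡ 5 (mod 8), (2/253) = -1, so (2/253)^2 = +1.
Reciprocity: 15 ≡ 3 and 253 ≡ 1 (mod 4), so (15/253) = +(253/15).
Reduce top mod 15: now compute (13/15).
Reciprocity: 13 ≡ 1 and 15 ≡ 3 (mod 4), so (13/15) = +(15/13).
Reduce top mod 13: now compute (2/13).
Pull out 2: since 13 ≡ 5 (mod 8), (2/13) = -1.
Reached (1/13) = 1. Collecting the sign flips along the way, the symbol is -1.

-1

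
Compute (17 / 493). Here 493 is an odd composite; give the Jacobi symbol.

Reciprocity: 17 ≡ 1 and 493 ≡ 1 (mod 4), so (17/493) = +(493/17).
Reduce top mod 17: now compute (0/17).
Top reduces to 0: gcd > 1, so the symbol is 0.

0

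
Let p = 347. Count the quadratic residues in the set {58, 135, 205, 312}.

1

(58/347) = -1 → non-residue.
(135/347) = -1 → non-residue.
(205/347) = +1 → QR.
(312/347) = -1 → non-residue.
Total quadratic residues among the 4: 1.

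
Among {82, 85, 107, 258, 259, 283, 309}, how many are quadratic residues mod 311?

(82/311) = -1 → non-residue.
(85/311) = -1 → non-residue.
(107/311) = +1 → QR.
(258/311) = -1 → non-residue.
(259/311) = -1 → non-residue.
(283/311) = -1 → non-residue.
(309/311) = -1 → non-residue.
Total quadratic residues among the 7: 1.

1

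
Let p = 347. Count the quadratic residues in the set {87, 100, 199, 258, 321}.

(87/347) = +1 → QR.
(100/347) = +1 → QR.
(199/347) = +1 → QR.
(258/347) = -1 → non-residue.
(321/347) = +1 → QR.
Total quadratic residues among the 5: 4.

4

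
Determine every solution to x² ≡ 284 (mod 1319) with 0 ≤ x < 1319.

557, 762

Since 1319 ≡ 3 (mod 4), a square root of 284 is 284^((1319+1)/4) = 284^330 mod 1319.
Repeated squaring: 284^2≡197, 284^4≡558, 284^8≡80, 284^16≡1124, 284^32≡1093, 284^64≡954, 284^128≡6, 284^256≡36 (mod 1319).
284^330 = 284^(256+64+8+2) ≡ 557 (mod 1319).
Check: 557² = 310249 ≡ 284 (mod 1319). The two roots are 557 and 762.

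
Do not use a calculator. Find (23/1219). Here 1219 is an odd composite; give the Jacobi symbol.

Reciprocity: 23 ≡ 3 and 1219 ≡ 3 (mod 4), so (23/1219) = −(1219/23).
Reduce top mod 23: now compute (0/23).
Top reduces to 0: gcd > 1, so the symbol is 0.

0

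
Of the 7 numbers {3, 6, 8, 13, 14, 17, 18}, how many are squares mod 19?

(3/19) = -1 → non-residue.
(6/19) = +1 → QR.
(8/19) = -1 → non-residue.
(13/19) = -1 → non-residue.
(14/19) = -1 → non-residue.
(17/19) = +1 → QR.
(18/19) = -1 → non-residue.
Total quadratic residues among the 7: 2.

2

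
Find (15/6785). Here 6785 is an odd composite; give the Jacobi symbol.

0

Reciprocity: 15 ≡ 3 and 6785 ≡ 1 (mod 4), so (15/6785) = +(6785/15).
Reduce top mod 15: now compute (5/15).
Reciprocity: 5 ≡ 1 and 15 ≡ 3 (mod 4), so (5/15) = +(15/5).
Reduce top mod 5: now compute (0/5).
Top reduces to 0: gcd > 1, so the symbol is 0.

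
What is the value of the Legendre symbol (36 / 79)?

Pull out 2^2: since 79 ≡ 7 (mod 8), (2/79) = +1, so (2/79)^2 = +1.
Reciprocity: 9 ≡ 1 and 79 ≡ 3 (mod 4), so (9/79) = +(79/9).
Reduce top mod 9: now compute (7/9).
Reciprocity: 7 ≡ 3 and 9 ≡ 1 (mod 4), so (7/9) = +(9/7).
Reduce top mod 7: now compute (2/7).
Pull out 2: since 7 ≡ 7 (mod 8), (2/7) = +1.
Reached (1/7) = 1. Collecting the sign flips along the way, the symbol is +1.

1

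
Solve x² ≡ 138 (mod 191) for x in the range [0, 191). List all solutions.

Since 191 ≡ 3 (mod 4), a square root of 138 is 138^((191+1)/4) = 138^48 mod 191.
Repeated squaring: 138^2≡135, 138^4≡80, 138^8≡97, 138^16≡50, 138^32≡17 (mod 191).
138^48 = 138^(32+16) ≡ 86 (mod 191).
Check: 86² = 7396 ≡ 138 (mod 191). The two roots are 86 and 105.

86, 105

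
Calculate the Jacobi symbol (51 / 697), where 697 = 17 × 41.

Reciprocity: 51 ≡ 3 and 697 ≡ 1 (mod 4), so (51/697) = +(697/51).
Reduce top mod 51: now compute (34/51).
Pull out 2: since 51 ≡ 3 (mod 8), (2/51) = -1.
Reciprocity: 17 ≡ 1 and 51 ≡ 3 (mod 4), so (17/51) = +(51/17).
Reduce top mod 17: now compute (0/17).
Top reduces to 0: gcd > 1, so the symbol is 0.

0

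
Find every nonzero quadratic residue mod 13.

1,3,4,9,10,12

Square k = 1,…,6 (k and 13−k give the same square):
1²=1, 2²=4, 3²=9, 4²≡3, 5²≡12, 6²≡10 (mod 13).
So the quadratic residues mod 13 are {1, 3, 4, 9, 10, 12}.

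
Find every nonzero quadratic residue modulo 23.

Square k = 1,…,11 (k and 23−k give the same square):
1²=1, 2²=4, 3²=9, 4²=16, 5²≡2, 6²≡13, 7²≡3, 8²≡18, 9²≡12, 10²≡8, 11²≡6 (mod 23).
So the quadratic residues mod 23 are {1, 2, 3, 4, 6, 8, 9, 12, 13, 16, 18}.

1,2,3,4,6,8,9,12,13,16,18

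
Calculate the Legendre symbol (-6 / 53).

Euler's criterion: (-6/53) ≡ 47^26 (mod 53).
47^2 ≡ 36 (mod 53)
47^4 ≡ 24 (mod 53)
47^8 ≡ 46 (mod 53)
47^16 ≡ 49 (mod 53)
47^26 = 47^(16+8+2) ≡ 1 (mod 53).
Result is 1, so (-6/53) = 1.

1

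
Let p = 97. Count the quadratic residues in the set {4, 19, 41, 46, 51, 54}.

(4/97) = +1 → QR.
(19/97) = -1 → non-residue.
(41/97) = -1 → non-residue.
(46/97) = -1 → non-residue.
(51/97) = -1 → non-residue.
(54/97) = +1 → QR.
Total quadratic residues among the 6: 2.

2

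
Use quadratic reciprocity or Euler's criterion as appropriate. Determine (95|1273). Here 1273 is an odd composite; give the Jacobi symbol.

Reciprocity: 95 ≡ 3 and 1273 ≡ 1 (mod 4), so (95/1273) = +(1273/95).
Reduce top mod 95: now compute (38/95).
Pull out 2: since 95 ≡ 7 (mod 8), (2/95) = +1.
Reciprocity: 19 ≡ 3 and 95 ≡ 3 (mod 4), so (19/95) = −(95/19).
Reduce top mod 19: now compute (0/19).
Top reduces to 0: gcd > 1, so the symbol is 0.

0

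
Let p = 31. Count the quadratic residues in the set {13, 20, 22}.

(13/31) = -1 → non-residue.
(20/31) = +1 → QR.
(22/31) = -1 → non-residue.
Total quadratic residues among the 3: 1.

1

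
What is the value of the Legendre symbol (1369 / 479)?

First reduce: 1369 ≡ 411 (mod 479).
Reciprocity: 411 ≡ 3 and 479 ≡ 3 (mod 4), so (411/479) = −(479/411).
Reduce top mod 411: now compute (68/411).
Pull out 2^2: since 411 ≡ 3 (mod 8), (2/411) = -1, so (2/411)^2 = +1.
Reciprocity: 17 ≡ 1 and 411 ≡ 3 (mod 4), so (17/411) = +(411/17).
Reduce top mod 17: now compute (3/17).
Reciprocity: 3 ≡ 3 and 17 ≡ 1 (mod 4), so (3/17) = +(17/3).
Reduce top mod 3: now compute (2/3).
Pull out 2: since 3 ≡ 3 (mod 8), (2/3) = -1.
Reached (1/3) = 1. Collecting the sign flips along the way, the symbol is +1.

1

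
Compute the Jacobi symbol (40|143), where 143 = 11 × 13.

-1

Pull out 2^3: since 143 ≡ 7 (mod 8), (2/143) = +1, so (2/143)^3 = +1.
Reciprocity: 5 ≡ 1 and 143 ≡ 3 (mod 4), so (5/143) = +(143/5).
Reduce top mod 5: now compute (3/5).
Reciprocity: 3 ≡ 3 and 5 ≡ 1 (mod 4), so (3/5) = +(5/3).
Reduce top mod 3: now compute (2/3).
Pull out 2: since 3 ≡ 3 (mod 8), (2/3) = -1.
Reached (1/3) = 1. Collecting the sign flips along the way, the symbol is -1.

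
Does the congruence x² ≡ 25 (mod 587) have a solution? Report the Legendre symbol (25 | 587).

Reciprocity: 25 ≡ 1 and 587 ≡ 3 (mod 4), so (25/587) = +(587/25).
Reduce top mod 25: now compute (12/25).
Pull out 2^2: since 25 ≡ 1 (mod 8), (2/25) = +1, so (2/25)^2 = +1.
Reciprocity: 3 ≡ 3 and 25 ≡ 1 (mod 4), so (3/25) = +(25/3).
Reduce top mod 3: now compute (1/3).
Reached (1/3) = 1. Collecting the sign flips along the way, the symbol is +1.

1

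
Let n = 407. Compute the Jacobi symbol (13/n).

Reciprocity: 13 ≡ 1 and 407 ≡ 3 (mod 4), so (13/407) = +(407/13).
Reduce top mod 13: now compute (4/13).
Pull out 2^2: since 13 ≡ 5 (mod 8), (2/13) = -1, so (2/13)^2 = +1.
Reached (1/13) = 1. Collecting the sign flips along the way, the symbol is +1.

1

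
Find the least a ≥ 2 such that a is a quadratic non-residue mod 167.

5

(2/167) = +1, so 2 is a residue.
(3/167) = +1, so 3 is a residue.
(4/167) = +1, so 4 is a residue.
(5/167) = −1, so 5 is the smallest positive non-residue mod 167.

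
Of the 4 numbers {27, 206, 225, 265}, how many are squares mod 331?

2

(27/331) = -1 → non-residue.
(206/331) = -1 → non-residue.
(225/331) = +1 → QR.
(265/331) = +1 → QR.
Total quadratic residues among the 4: 2.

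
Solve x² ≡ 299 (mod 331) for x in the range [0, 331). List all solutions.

31, 300

Since 331 ≡ 3 (mod 4), a square root of 299 is 299^((331+1)/4) = 299^83 mod 331.
Repeated squaring: 299^2≡31, 299^4≡299, 299^8≡31, 299^16≡299, 299^32≡31, 299^64≡299 (mod 331).
299^83 = 299^(64+16+2+1) ≡ 31 (mod 331).
Check: 31² = 961 ≡ 299 (mod 331). The two roots are 31 and 300.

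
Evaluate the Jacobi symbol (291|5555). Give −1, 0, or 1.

-1

Reciprocity: 291 ≡ 3 and 5555 ≡ 3 (mod 4), so (291/5555) = −(5555/291).
Reduce top mod 291: now compute (26/291).
Pull out 2: since 291 ≡ 3 (mod 8), (2/291) = -1.
Reciprocity: 13 ≡ 1 and 291 ≡ 3 (mod 4), so (13/291) = +(291/13).
Reduce top mod 13: now compute (5/13).
Reciprocity: 5 ≡ 1 and 13 ≡ 1 (mod 4), so (5/13) = +(13/5).
Reduce top mod 5: now compute (3/5).
Reciprocity: 3 ≡ 3 and 5 ≡ 1 (mod 4), so (3/5) = +(5/3).
Reduce top mod 3: now compute (2/3).
Pull out 2: since 3 ≡ 3 (mod 8), (2/3) = -1.
Reached (1/3) = 1. Collecting the sign flips along the way, the symbol is -1.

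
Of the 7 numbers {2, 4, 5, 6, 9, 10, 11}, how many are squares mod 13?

3

(2/13) = -1 → non-residue.
(4/13) = +1 → QR.
(5/13) = -1 → non-residue.
(6/13) = -1 → non-residue.
(9/13) = +1 → QR.
(10/13) = +1 → QR.
(11/13) = -1 → non-residue.
Total quadratic residues among the 7: 3.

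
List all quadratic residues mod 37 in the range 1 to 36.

Square k = 1,…,18 (k and 37−k give the same square):
1²=1, 2²=4, 3²=9, 4²=16, 5²=25, 6²=36, 7²≡12, 8²≡27, 9²≡7, 10²≡26, 11²≡10, 12²≡33, 13²≡21, 14²≡11, 15²≡3, 16²≡34, 17²≡30, 18²≡28 (mod 37).
So the quadratic residues mod 37 are {1, 3, 4, 7, 9, 10, 11, 12, 16, 21, 25, 26, 27, 28, 30, 33, 34, 36}.

1,3,4,7,9,10,11,12,16,21,25,26,27,28,30,33,34,36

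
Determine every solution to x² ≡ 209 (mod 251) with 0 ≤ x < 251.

Since 251 ≡ 3 (mod 4), a square root of 209 is 209^((251+1)/4) = 209^63 mod 251.
Repeated squaring: 209^2≡7, 209^4≡49, 209^8≡142, 209^16≡84, 209^32≡28 (mod 251).
209^63 = 209^(32+16+8+4+2+1) ≡ 65 (mod 251).
Check: 65² = 4225 ≡ 209 (mod 251). The two roots are 65 and 186.

65, 186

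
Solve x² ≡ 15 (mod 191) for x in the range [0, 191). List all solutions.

Since 191 ≡ 3 (mod 4), a square root of 15 is 15^((191+1)/4) = 15^48 mod 191.
Repeated squaring: 15^2≡34, 15^4≡10, 15^8≡100, 15^16≡68, 15^32≡40 (mod 191).
15^48 = 15^(32+16) ≡ 46 (mod 191).
Check: 46² = 2116 ≡ 15 (mod 191). The two roots are 46 and 145.

46, 145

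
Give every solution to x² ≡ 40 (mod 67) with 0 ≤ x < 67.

Since 67 ≡ 3 (mod 4), a square root of 40 is 40^((67+1)/4) = 40^17 mod 67.
Repeated squaring: 40^2≡59, 40^4≡64, 40^8≡9, 40^16≡14 (mod 67).
40^17 = 40^(16+1) ≡ 24 (mod 67).
Check: 24² = 576 ≡ 40 (mod 67). The two roots are 24 and 43.

24, 43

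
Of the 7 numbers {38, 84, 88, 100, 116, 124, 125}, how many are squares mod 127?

(38/127) = +1 → QR.
(84/127) = +1 → QR.
(88/127) = +1 → QR.
(100/127) = +1 → QR.
(116/127) = -1 → non-residue.
(124/127) = +1 → QR.
(125/127) = -1 → non-residue.
Total quadratic residues among the 7: 5.

5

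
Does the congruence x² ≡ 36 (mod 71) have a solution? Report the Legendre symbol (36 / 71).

Pull out 2^2: since 71 ≡ 7 (mod 8), (2/71) = +1, so (2/71)^2 = +1.
Reciprocity: 9 ≡ 1 and 71 ≡ 3 (mod 4), so (9/71) = +(71/9).
Reduce top mod 9: now compute (8/9).
Pull out 2^3: since 9 ≡ 1 (mod 8), (2/9) = +1, so (2/9)^3 = +1.
Reached (1/9) = 1. Collecting the sign flips along the way, the symbol is +1.

1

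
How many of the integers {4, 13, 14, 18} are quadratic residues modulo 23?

(4/23) = +1 → QR.
(13/23) = +1 → QR.
(14/23) = -1 → non-residue.
(18/23) = +1 → QR.
Total quadratic residues among the 4: 3.

3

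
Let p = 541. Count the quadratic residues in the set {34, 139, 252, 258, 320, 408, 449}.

6

(34/541) = +1 → QR.
(139/541) = +1 → QR.
(252/541) = +1 → QR.
(258/541) = -1 → non-residue.
(320/541) = +1 → QR.
(408/541) = +1 → QR.
(449/541) = +1 → QR.
Total quadratic residues among the 7: 6.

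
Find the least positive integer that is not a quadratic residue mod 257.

3

(2/257) = +1, so 2 is a residue.
(3/257) = −1, so 3 is the smallest positive non-residue mod 257.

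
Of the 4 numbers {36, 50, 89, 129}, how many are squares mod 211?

(36/211) = +1 → QR.
(50/211) = -1 → non-residue.
(89/211) = -1 → non-residue.
(129/211) = -1 → non-residue.
Total quadratic residues among the 4: 1.

1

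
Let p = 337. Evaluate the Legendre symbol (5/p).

-1

Euler's criterion: (5/337) ≡ 5^168 (mod 337).
5^2 ≡ 25 (mod 337)
5^4 ≡ 288 (mod 337)
5^8 ≡ 42 (mod 337)
5^16 ≡ 79 (mod 337)
5^32 ≡ 175 (mod 337)
5^64 ≡ 295 (mod 337)
5^128 ≡ 79 (mod 337)
5^168 = 5^(128+32+8) ≡ 336 (mod 337).
Result is 336 ≡ −1, so (5/337) = −1.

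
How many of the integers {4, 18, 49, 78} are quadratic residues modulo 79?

(4/79) = +1 → QR.
(18/79) = +1 → QR.
(49/79) = +1 → QR.
(78/79) = -1 → non-residue.
Total quadratic residues among the 4: 3.

3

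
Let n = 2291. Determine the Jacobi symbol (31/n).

-1

Reciprocity: 31 ≡ 3 and 2291 ≡ 3 (mod 4), so (31/2291) = −(2291/31).
Reduce top mod 31: now compute (28/31).
Pull out 2^2: since 31 ≡ 7 (mod 8), (2/31) = +1, so (2/31)^2 = +1.
Reciprocity: 7 ≡ 3 and 31 ≡ 3 (mod 4), so (7/31) = −(31/7).
Reduce top mod 7: now compute (3/7).
Reciprocity: 3 ≡ 3 and 7 ≡ 3 (mod 4), so (3/7) = −(7/3).
Reduce top mod 3: now compute (1/3).
Reached (1/3) = 1. Collecting the sign flips along the way, the symbol is -1.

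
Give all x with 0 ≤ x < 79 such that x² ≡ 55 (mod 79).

Since 79 ≡ 3 (mod 4), a square root of 55 is 55^((79+1)/4) = 55^20 mod 79.
Repeated squaring: 55^2≡23, 55^4≡55, 55^8≡23, 55^16≡55 (mod 79).
55^20 = 55^(16+4) ≡ 23 (mod 79).
Check: 23² = 529 ≡ 55 (mod 79). The two roots are 23 and 56.

23, 56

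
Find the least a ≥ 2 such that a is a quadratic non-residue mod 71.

(2/71) = +1, so 2 is a residue.
(3/71) = +1, so 3 is a residue.
(4/71) = +1, so 4 is a residue.
(5/71) = +1, so 5 is a residue.
(6/71) = +1, so 6 is a residue.
(7/71) = −1, so 7 is the smallest positive non-residue mod 71.

7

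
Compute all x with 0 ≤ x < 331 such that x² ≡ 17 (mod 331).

103, 228

Since 331 ≡ 3 (mod 4), a square root of 17 is 17^((331+1)/4) = 17^83 mod 331.
Repeated squaring: 17^2≡289, 17^4≡109, 17^8≡296, 17^16≡232, 17^32≡202, 17^64≡91 (mod 331).
17^83 = 17^(64+16+2+1) ≡ 103 (mod 331).
Check: 103² = 10609 ≡ 17 (mod 331). The two roots are 103 and 228.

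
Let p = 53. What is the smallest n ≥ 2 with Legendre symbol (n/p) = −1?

(2/53) = −1, so 2 is the smallest positive non-residue mod 53.

2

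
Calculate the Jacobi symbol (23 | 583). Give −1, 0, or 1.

Reciprocity: 23 ≡ 3 and 583 ≡ 3 (mod 4), so (23/583) = −(583/23).
Reduce top mod 23: now compute (8/23).
Pull out 2^3: since 23 ≡ 7 (mod 8), (2/23) = +1, so (2/23)^3 = +1.
Reached (1/23) = 1. Collecting the sign flips along the way, the symbol is -1.

-1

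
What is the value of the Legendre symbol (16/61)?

Pull out 2^4: since 61 ≡ 5 (mod 8), (2/61) = -1, so (2/61)^4 = +1.
Reached (1/61) = 1. Collecting the sign flips along the way, the symbol is +1.

1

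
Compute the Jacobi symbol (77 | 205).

Reciprocity: 77 ≡ 1 and 205 ≡ 1 (mod 4), so (77/205) = +(205/77).
Reduce top mod 77: now compute (51/77).
Reciprocity: 51 ≡ 3 and 77 ≡ 1 (mod 4), so (51/77) = +(77/51).
Reduce top mod 51: now compute (26/51).
Pull out 2: since 51 ≡ 3 (mod 8), (2/51) = -1.
Reciprocity: 13 ≡ 1 and 51 ≡ 3 (mod 4), so (13/51) = +(51/13).
Reduce top mod 13: now compute (12/13).
Pull out 2^2: since 13 ≡ 5 (mod 8), (2/13) = -1, so (2/13)^2 = +1.
Reciprocity: 3 ≡ 3 and 13 ≡ 1 (mod 4), so (3/13) = +(13/3).
Reduce top mod 3: now compute (1/3).
Reached (1/3) = 1. Collecting the sign flips along the way, the symbol is -1.

-1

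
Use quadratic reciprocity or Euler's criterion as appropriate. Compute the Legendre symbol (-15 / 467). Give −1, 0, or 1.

First reduce: -15 ≡ 452 (mod 467).
Pull out 2^2: since 467 ≡ 3 (mod 8), (2/467) = -1, so (2/467)^2 = +1.
Reciprocity: 113 ≡ 1 and 467 ≡ 3 (mod 4), so (113/467) = +(467/113).
Reduce top mod 113: now compute (15/113).
Reciprocity: 15 ≡ 3 and 113 ≡ 1 (mod 4), so (15/113) = +(113/15).
Reduce top mod 15: now compute (8/15).
Pull out 2^3: since 15 ≡ 7 (mod 8), (2/15) = +1, so (2/15)^3 = +1.
Reached (1/15) = 1. Collecting the sign flips along the way, the symbol is +1.

1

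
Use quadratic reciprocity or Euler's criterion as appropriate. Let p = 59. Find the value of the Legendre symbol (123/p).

First reduce: 123 ≡ 5 (mod 59).
Reciprocity: 5 ≡ 1 and 59 ≡ 3 (mod 4), so (5/59) = +(59/5).
Reduce top mod 5: now compute (4/5).
Pull out 2^2: since 5 ≡ 5 (mod 8), (2/5) = -1, so (2/5)^2 = +1.
Reached (1/5) = 1. Collecting the sign flips along the way, the symbol is +1.

1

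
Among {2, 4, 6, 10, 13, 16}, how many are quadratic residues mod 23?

5

(2/23) = +1 → QR.
(4/23) = +1 → QR.
(6/23) = +1 → QR.
(10/23) = -1 → non-residue.
(13/23) = +1 → QR.
(16/23) = +1 → QR.
Total quadratic residues among the 6: 5.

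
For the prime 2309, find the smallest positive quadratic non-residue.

2

(2/2309) = −1, so 2 is the smallest positive non-residue mod 2309.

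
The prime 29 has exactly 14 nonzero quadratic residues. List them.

1 4 5 6 7 9 13 16 20 22 23 24 25 28

Square k = 1,…,14 (k and 29−k give the same square):
1²=1, 2²=4, 3²=9, 4²=16, 5²=25, 6²≡7, 7²≡20, 8²≡6, 9²≡23, 10²≡13, 11²≡5, 12²≡28, 13²≡24, 14²≡22 (mod 29).
So the quadratic residues mod 29 are {1, 4, 5, 6, 7, 9, 13, 16, 20, 22, 23, 24, 25, 28}.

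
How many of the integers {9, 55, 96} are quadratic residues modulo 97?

2

(9/97) = +1 → QR.
(55/97) = -1 → non-residue.
(96/97) = +1 → QR.
Total quadratic residues among the 3: 2.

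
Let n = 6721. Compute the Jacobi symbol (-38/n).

First reduce: -38 ≡ 6683 (mod 6721).
Reciprocity: 6683 ≡ 3 and 6721 ≡ 1 (mod 4), so (6683/6721) = +(6721/6683).
Reduce top mod 6683: now compute (38/6683).
Pull out 2: since 6683 ≡ 3 (mod 8), (2/6683) = -1.
Reciprocity: 19 ≡ 3 and 6683 ≡ 3 (mod 4), so (19/6683) = −(6683/19).
Reduce top mod 19: now compute (14/19).
Pull out 2: since 19 ≡ 3 (mod 8), (2/19) = -1.
Reciprocity: 7 ≡ 3 and 19 ≡ 3 (mod 4), so (7/19) = −(19/7).
Reduce top mod 7: now compute (5/7).
Reciprocity: 5 ≡ 1 and 7 ≡ 3 (mod 4), so (5/7) = +(7/5).
Reduce top mod 5: now compute (2/5).
Pull out 2: since 5 ≡ 5 (mod 8), (2/5) = -1.
Reached (1/5) = 1. Collecting the sign flips along the way, the symbol is -1.

-1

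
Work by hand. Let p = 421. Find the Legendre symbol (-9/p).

1

Euler's criterion: (-9/421) ≡ 412^210 (mod 421).
412^2 ≡ 81 (mod 421)
412^4 ≡ 246 (mod 421)
412^8 ≡ 313 (mod 421)
412^16 ≡ 297 (mod 421)
412^32 ≡ 220 (mod 421)
412^64 ≡ 406 (mod 421)
412^128 ≡ 225 (mod 421)
412^210 = 412^(128+64+16+2) ≡ 1 (mod 421).
Result is 1, so (-9/421) = 1.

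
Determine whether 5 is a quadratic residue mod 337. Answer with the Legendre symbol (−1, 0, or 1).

-1

Euler's criterion: (5/337) ≡ 5^168 (mod 337).
5^2 ≡ 25 (mod 337)
5^4 ≡ 288 (mod 337)
5^8 ≡ 42 (mod 337)
5^16 ≡ 79 (mod 337)
5^32 ≡ 175 (mod 337)
5^64 ≡ 295 (mod 337)
5^128 ≡ 79 (mod 337)
5^168 = 5^(128+32+8) ≡ 336 (mod 337).
Result is 336 ≡ −1, so (5/337) = −1.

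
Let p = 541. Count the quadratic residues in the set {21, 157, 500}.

(21/541) = +1 → QR.
(157/541) = -1 → non-residue.
(500/541) = +1 → QR.
Total quadratic residues among the 3: 2.

2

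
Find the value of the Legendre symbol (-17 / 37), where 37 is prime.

-1

Euler's criterion: (-17/37) ≡ 20^18 (mod 37).
20^2 ≡ 30 (mod 37)
20^4 ≡ 12 (mod 37)
20^8 ≡ 33 (mod 37)
20^16 ≡ 16 (mod 37)
20^18 = 20^(16+2) ≡ 36 (mod 37).
Result is 36 ≡ −1, so (-17/37) = −1.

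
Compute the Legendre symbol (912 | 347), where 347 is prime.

Euler's criterion: (912/347) ≡ 218^173 (mod 347).
218^2 ≡ 332 (mod 347)
218^4 ≡ 225 (mod 347)
218^8 ≡ 310 (mod 347)
218^16 ≡ 328 (mod 347)
218^32 ≡ 14 (mod 347)
218^64 ≡ 196 (mod 347)
218^128 ≡ 246 (mod 347)
218^173 = 218^(128+32+8+4+1) ≡ 346 (mod 347).
Result is 346 ≡ −1, so (912/347) = −1.

-1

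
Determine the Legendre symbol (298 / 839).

Pull out 2: since 839 ≡ 7 (mod 8), (2/839) = +1.
Reciprocity: 149 ≡ 1 and 839 ≡ 3 (mod 4), so (149/839) = +(839/149).
Reduce top mod 149: now compute (94/149).
Pull out 2: since 149 ≡ 5 (mod 8), (2/149) = -1.
Reciprocity: 47 ≡ 3 and 149 ≡ 1 (mod 4), so (47/149) = +(149/47).
Reduce top mod 47: now compute (8/47).
Pull out 2^3: since 47 ≡ 7 (mod 8), (2/47) = +1, so (2/47)^3 = +1.
Reached (1/47) = 1. Collecting the sign flips along the way, the symbol is -1.

-1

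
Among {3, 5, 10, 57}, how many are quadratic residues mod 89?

(3/89) = -1 → non-residue.
(5/89) = +1 → QR.
(10/89) = +1 → QR.
(57/89) = +1 → QR.
Total quadratic residues among the 4: 3.

3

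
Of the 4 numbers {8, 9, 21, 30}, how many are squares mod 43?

(8/43) = -1 → non-residue.
(9/43) = +1 → QR.
(21/43) = +1 → QR.
(30/43) = -1 → non-residue.
Total quadratic residues among the 4: 2.

2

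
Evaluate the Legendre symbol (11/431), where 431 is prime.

1

Reciprocity: 11 ≡ 3 and 431 ≡ 3 (mod 4), so (11/431) = −(431/11).
Reduce top mod 11: now compute (2/11).
Pull out 2: since 11 ≡ 3 (mod 8), (2/11) = -1.
Reached (1/11) = 1. Collecting the sign flips along the way, the symbol is +1.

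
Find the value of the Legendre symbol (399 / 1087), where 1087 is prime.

-1

Reciprocity: 399 ≡ 3 and 1087 ≡ 3 (mod 4), so (399/1087) = −(1087/399).
Reduce top mod 399: now compute (289/399).
Reciprocity: 289 ≡ 1 and 399 ≡ 3 (mod 4), so (289/399) = +(399/289).
Reduce top mod 289: now compute (110/289).
Pull out 2: since 289 ≡ 1 (mod 8), (2/289) = +1.
Reciprocity: 55 ≡ 3 and 289 ≡ 1 (mod 4), so (55/289) = +(289/55).
Reduce top mod 55: now compute (14/55).
Pull out 2: since 55 ≡ 7 (mod 8), (2/55) = +1.
Reciprocity: 7 ≡ 3 and 55 ≡ 3 (mod 4), so (7/55) = −(55/7).
Reduce top mod 7: now compute (6/7).
Pull out 2: since 7 ≡ 7 (mod 8), (2/7) = +1.
Reciprocity: 3 ≡ 3 and 7 ≡ 3 (mod 4), so (3/7) = −(7/3).
Reduce top mod 3: now compute (1/3).
Reached (1/3) = 1. Collecting the sign flips along the way, the symbol is -1.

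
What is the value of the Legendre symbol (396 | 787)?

1

Euler's criterion: (396/787) ≡ 396^393 (mod 787).
396^2 ≡ 203 (mod 787)
396^4 ≡ 285 (mod 787)
396^8 ≡ 164 (mod 787)
396^16 ≡ 138 (mod 787)
396^32 ≡ 156 (mod 787)
396^64 ≡ 726 (mod 787)
396^128 ≡ 573 (mod 787)
396^256 ≡ 150 (mod 787)
396^393 = 396^(256+128+8+1) ≡ 1 (mod 787).
Result is 1, so (396/787) = 1.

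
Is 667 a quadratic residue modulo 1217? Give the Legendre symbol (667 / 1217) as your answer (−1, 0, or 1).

Reciprocity: 667 ≡ 3 and 1217 ≡ 1 (mod 4), so (667/1217) = +(1217/667).
Reduce top mod 667: now compute (550/667).
Pull out 2: since 667 ≡ 3 (mod 8), (2/667) = -1.
Reciprocity: 275 ≡ 3 and 667 ≡ 3 (mod 4), so (275/667) = −(667/275).
Reduce top mod 275: now compute (117/275).
Reciprocity: 117 ≡ 1 and 275 ≡ 3 (mod 4), so (117/275) = +(275/117).
Reduce top mod 117: now compute (41/117).
Reciprocity: 41 ≡ 1 and 117 ≡ 1 (mod 4), so (41/117) = +(117/41).
Reduce top mod 41: now compute (35/41).
Reciprocity: 35 ≡ 3 and 41 ≡ 1 (mod 4), so (35/41) = +(41/35).
Reduce top mod 35: now compute (6/35).
Pull out 2: since 35 ≡ 3 (mod 8), (2/35) = -1.
Reciprocity: 3 ≡ 3 and 35 ≡ 3 (mod 4), so (3/35) = −(35/3).
Reduce top mod 3: now compute (2/3).
Pull out 2: since 3 ≡ 3 (mod 8), (2/3) = -1.
Reached (1/3) = 1. Collecting the sign flips along the way, the symbol is -1.

-1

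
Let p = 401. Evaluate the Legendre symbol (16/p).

1

Euler's criterion: (16/401) ≡ 16^200 (mod 401).
16^2 ≡ 256 (mod 401)
16^4 ≡ 173 (mod 401)
16^8 ≡ 255 (mod 401)
16^16 ≡ 63 (mod 401)
16^32 ≡ 360 (mod 401)
16^64 ≡ 77 (mod 401)
16^128 ≡ 315 (mod 401)
16^200 = 16^(128+64+8) ≡ 1 (mod 401).
Result is 1, so (16/401) = 1.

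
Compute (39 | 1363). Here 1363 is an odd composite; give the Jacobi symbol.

1

Reciprocity: 39 ≡ 3 and 1363 ≡ 3 (mod 4), so (39/1363) = −(1363/39).
Reduce top mod 39: now compute (37/39).
Reciprocity: 37 ≡ 1 and 39 ≡ 3 (mod 4), so (37/39) = +(39/37).
Reduce top mod 37: now compute (2/37).
Pull out 2: since 37 ≡ 5 (mod 8), (2/37) = -1.
Reached (1/37) = 1. Collecting the sign flips along the way, the symbol is +1.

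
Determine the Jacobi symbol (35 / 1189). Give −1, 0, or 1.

Reciprocity: 35 ≡ 3 and 1189 ≡ 1 (mod 4), so (35/1189) = +(1189/35).
Reduce top mod 35: now compute (34/35).
Pull out 2: since 35 ≡ 3 (mod 8), (2/35) = -1.
Reciprocity: 17 ≡ 1 and 35 ≡ 3 (mod 4), so (17/35) = +(35/17).
Reduce top mod 17: now compute (1/17).
Reached (1/17) = 1. Collecting the sign flips along the way, the symbol is -1.

-1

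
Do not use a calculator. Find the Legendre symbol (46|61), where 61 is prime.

Pull out 2: since 61 ≡ 5 (mod 8), (2/61) = -1.
Reciprocity: 23 ≡ 3 and 61 ≡ 1 (mod 4), so (23/61) = +(61/23).
Reduce top mod 23: now compute (15/23).
Reciprocity: 15 ≡ 3 and 23 ≡ 3 (mod 4), so (15/23) = −(23/15).
Reduce top mod 15: now compute (8/15).
Pull out 2^3: since 15 ≡ 7 (mod 8), (2/15) = +1, so (2/15)^3 = +1.
Reached (1/15) = 1. Collecting the sign flips along the way, the symbol is +1.

1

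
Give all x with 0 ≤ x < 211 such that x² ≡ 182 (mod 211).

56, 155

Since 211 ≡ 3 (mod 4), a square root of 182 is 182^((211+1)/4) = 182^53 mod 211.
Repeated squaring: 182^2≡208, 182^4≡9, 182^8≡81, 182^16≡20, 182^32≡189 (mod 211).
182^53 = 182^(32+16+4+1) ≡ 56 (mod 211).
Check: 56² = 3136 ≡ 182 (mod 211). The two roots are 56 and 155.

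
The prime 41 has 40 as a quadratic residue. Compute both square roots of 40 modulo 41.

9, 32

41 ≡ 1 (mod 4), so we find a root by search.
Trying successive values, 9² = 81 ≡ 40 (mod 41). The other root is 41 − 9 = 32.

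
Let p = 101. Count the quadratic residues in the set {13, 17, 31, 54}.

4

(13/101) = +1 → QR.
(17/101) = +1 → QR.
(31/101) = +1 → QR.
(54/101) = +1 → QR.
Total quadratic residues among the 4: 4.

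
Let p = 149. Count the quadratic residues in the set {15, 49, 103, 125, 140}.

4

(15/149) = -1 → non-residue.
(49/149) = +1 → QR.
(103/149) = +1 → QR.
(125/149) = +1 → QR.
(140/149) = +1 → QR.
Total quadratic residues among the 5: 4.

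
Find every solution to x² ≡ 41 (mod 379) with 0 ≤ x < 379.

Since 379 ≡ 3 (mod 4), a square root of 41 is 41^((379+1)/4) = 41^95 mod 379.
Repeated squaring: 41^2≡165, 41^4≡316, 41^8≡179, 41^16≡205, 41^32≡335, 41^64≡41 (mod 379).
41^95 = 41^(64+16+8+4+2+1) ≡ 335 (mod 379).
Check: 335² = 112225 ≡ 41 (mod 379). The two roots are 44 and 335.

44, 335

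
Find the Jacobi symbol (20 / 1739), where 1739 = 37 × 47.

1

Pull out 2^2: since 1739 ≡ 3 (mod 8), (2/1739) = -1, so (2/1739)^2 = +1.
Reciprocity: 5 ≡ 1 and 1739 ≡ 3 (mod 4), so (5/1739) = +(1739/5).
Reduce top mod 5: now compute (4/5).
Pull out 2^2: since 5 ≡ 5 (mod 8), (2/5) = -1, so (2/5)^2 = +1.
Reached (1/5) = 1. Collecting the sign flips along the way, the symbol is +1.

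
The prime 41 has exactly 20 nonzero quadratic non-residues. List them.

3 6 7 11 12 13 14 15 17 19 22 24 26 27 28 29 30 34 35 38

Square k = 1,…,20 (k and 41−k give the same square):
1²=1, 2²=4, 3²=9, 4²=16, 5²=25, 6²=36, 7²≡8, 8²≡23, 9²≡40, 10²≡18, 11²≡39, 12²≡21, 13²≡5, 14²≡32, 15²≡20, 16²≡10, 17²≡2, 18²≡37, 19²≡33, 20²≡31 (mod 41).
The residues are {1, 2, 4, 5, 8, 9, 10, 16, 18, 20, 21, 23, 25, 31, 32, 33, 36, 37, 39, 40}; the non-residues are the remaining 20 nonzero classes.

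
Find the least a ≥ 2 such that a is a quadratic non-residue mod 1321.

(2/1321) = +1, so 2 is a residue.
(3/1321) = +1, so 3 is a residue.
(4/1321) = +1, so 4 is a residue.
(5/1321) = +1, so 5 is a residue.
(6/1321) = +1, so 6 is a residue.
(7/1321) = −1, so 7 is the smallest positive non-residue mod 1321.

7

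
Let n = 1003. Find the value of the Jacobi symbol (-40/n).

-1

First reduce: -40 ≡ 963 (mod 1003).
Reciprocity: 963 ≡ 3 and 1003 ≡ 3 (mod 4), so (963/1003) = −(1003/963).
Reduce top mod 963: now compute (40/963).
Pull out 2^3: since 963 ≡ 3 (mod 8), (2/963) = -1, so (2/963)^3 = -1.
Reciprocity: 5 ≡ 1 and 963 ≡ 3 (mod 4), so (5/963) = +(963/5).
Reduce top mod 5: now compute (3/5).
Reciprocity: 3 ≡ 3 and 5 ≡ 1 (mod 4), so (3/5) = +(5/3).
Reduce top mod 3: now compute (2/3).
Pull out 2: since 3 ≡ 3 (mod 8), (2/3) = -1.
Reached (1/3) = 1. Collecting the sign flips along the way, the symbol is -1.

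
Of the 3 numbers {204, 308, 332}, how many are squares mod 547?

1

(204/547) = +1 → QR.
(308/547) = -1 → non-residue.
(332/547) = -1 → non-residue.
Total quadratic residues among the 3: 1.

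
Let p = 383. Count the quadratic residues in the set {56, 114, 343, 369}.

3

(56/383) = +1 → QR.
(114/383) = +1 → QR.
(343/383) = +1 → QR.
(369/383) = -1 → non-residue.
Total quadratic residues among the 4: 3.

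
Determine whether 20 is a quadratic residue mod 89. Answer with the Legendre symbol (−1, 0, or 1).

Euler's criterion: (20/89) ≡ 20^44 (mod 89).
20^2 ≡ 44 (mod 89)
20^4 ≡ 67 (mod 89)
20^8 ≡ 39 (mod 89)
20^16 ≡ 8 (mod 89)
20^32 ≡ 64 (mod 89)
20^44 = 20^(32+8+4) ≡ 1 (mod 89).
Result is 1, so (20/89) = 1.

1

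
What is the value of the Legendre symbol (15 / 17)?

Euler's criterion: (15/17) ≡ 15^8 (mod 17).
15^2 ≡ 4 (mod 17)
15^4 ≡ 16 (mod 17)
15^8 ≡ 1 (mod 17)
15^8 = 15^(8) ≡ 1 (mod 17).
Result is 1, so (15/17) = 1.

1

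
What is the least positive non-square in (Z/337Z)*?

(2/337) = +1, so 2 is a residue.
(3/337) = +1, so 3 is a residue.
(4/337) = +1, so 4 is a residue.
(5/337) = −1, so 5 is the smallest positive non-residue mod 337.

5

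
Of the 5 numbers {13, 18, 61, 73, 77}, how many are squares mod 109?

(13/109) = -1 → non-residue.
(18/109) = -1 → non-residue.
(61/109) = +1 → QR.
(73/109) = +1 → QR.
(77/109) = -1 → non-residue.
Total quadratic residues among the 5: 2.

2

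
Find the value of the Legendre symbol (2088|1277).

-1

First reduce: 2088 ≡ 811 (mod 1277).
Reciprocity: 811 ≡ 3 and 1277 ≡ 1 (mod 4), so (811/1277) = +(1277/811).
Reduce top mod 811: now compute (466/811).
Pull out 2: since 811 ≡ 3 (mod 8), (2/811) = -1.
Reciprocity: 233 ≡ 1 and 811 ≡ 3 (mod 4), so (233/811) = +(811/233).
Reduce top mod 233: now compute (112/233).
Pull out 2^4: since 233 ≡ 1 (mod 8), (2/233) = +1, so (2/233)^4 = +1.
Reciprocity: 7 ≡ 3 and 233 ≡ 1 (mod 4), so (7/233) = +(233/7).
Reduce top mod 7: now compute (2/7).
Pull out 2: since 7 ≡ 7 (mod 8), (2/7) = +1.
Reached (1/7) = 1. Collecting the sign flips along the way, the symbol is -1.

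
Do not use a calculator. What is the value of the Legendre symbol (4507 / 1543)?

1

First reduce: 4507 ≡ 1421 (mod 1543).
Reciprocity: 1421 ≡ 1 and 1543 ≡ 3 (mod 4), so (1421/1543) = +(1543/1421).
Reduce top mod 1421: now compute (122/1421).
Pull out 2: since 1421 ≡ 5 (mod 8), (2/1421) = -1.
Reciprocity: 61 ≡ 1 and 1421 ≡ 1 (mod 4), so (61/1421) = +(1421/61).
Reduce top mod 61: now compute (18/61).
Pull out 2: since 61 ≡ 5 (mod 8), (2/61) = -1.
Reciprocity: 9 ≡ 1 and 61 ≡ 1 (mod 4), so (9/61) = +(61/9).
Reduce top mod 9: now compute (7/9).
Reciprocity: 7 ≡ 3 and 9 ≡ 1 (mod 4), so (7/9) = +(9/7).
Reduce top mod 7: now compute (2/7).
Pull out 2: since 7 ≡ 7 (mod 8), (2/7) = +1.
Reached (1/7) = 1. Collecting the sign flips along the way, the symbol is +1.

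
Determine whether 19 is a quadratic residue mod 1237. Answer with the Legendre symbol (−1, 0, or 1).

Reciprocity: 19 ≡ 3 and 1237 ≡ 1 (mod 4), so (19/1237) = +(1237/19).
Reduce top mod 19: now compute (2/19).
Pull out 2: since 19 ≡ 3 (mod 8), (2/19) = -1.
Reached (1/19) = 1. Collecting the sign flips along the way, the symbol is -1.

-1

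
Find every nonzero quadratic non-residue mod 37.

Square k = 1,…,18 (k and 37−k give the same square):
1²=1, 2²=4, 3²=9, 4²=16, 5²=25, 6²=36, 7²≡12, 8²≡27, 9²≡7, 10²≡26, 11²≡10, 12²≡33, 13²≡21, 14²≡11, 15²≡3, 16²≡34, 17²≡30, 18²≡28 (mod 37).
The residues are {1, 3, 4, 7, 9, 10, 11, 12, 16, 21, 25, 26, 27, 28, 30, 33, 34, 36}; the non-residues are the remaining 18 nonzero classes.

2 5 6 8 13 14 15 17 18 19 20 22 23 24 29 31 32 35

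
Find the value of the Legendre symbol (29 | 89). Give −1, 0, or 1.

-1

Euler's criterion: (29/89) ≡ 29^44 (mod 89).
29^2 ≡ 40 (mod 89)
29^4 ≡ 87 (mod 89)
29^8 ≡ 4 (mod 89)
29^16 ≡ 16 (mod 89)
29^32 ≡ 78 (mod 89)
29^44 = 29^(32+8+4) ≡ 88 (mod 89).
Result is 88 ≡ −1, so (29/89) = −1.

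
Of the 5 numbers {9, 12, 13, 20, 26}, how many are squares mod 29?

3

(9/29) = +1 → QR.
(12/29) = -1 → non-residue.
(13/29) = +1 → QR.
(20/29) = +1 → QR.
(26/29) = -1 → non-residue.
Total quadratic residues among the 5: 3.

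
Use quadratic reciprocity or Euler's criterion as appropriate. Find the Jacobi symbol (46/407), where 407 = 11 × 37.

Pull out 2: since 407 ≡ 7 (mod 8), (2/407) = +1.
Reciprocity: 23 ≡ 3 and 407 ≡ 3 (mod 4), so (23/407) = −(407/23).
Reduce top mod 23: now compute (16/23).
Pull out 2^4: since 23 ≡ 7 (mod 8), (2/23) = +1, so (2/23)^4 = +1.
Reached (1/23) = 1. Collecting the sign flips along the way, the symbol is -1.

-1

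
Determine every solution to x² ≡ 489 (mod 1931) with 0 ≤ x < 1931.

963, 968

Since 1931 ≡ 3 (mod 4), a square root of 489 is 489^((1931+1)/4) = 489^483 mod 1931.
Repeated squaring: 489^2≡1608, 489^4≡55, 489^8≡1094, 489^16≡1547, 489^32≡700, 489^64≡1457, 489^128≡680, 489^256≡891 (mod 1931).
489^483 = 489^(256+128+64+32+2+1) ≡ 963 (mod 1931).
Check: 963² = 927369 ≡ 489 (mod 1931). The two roots are 963 and 968.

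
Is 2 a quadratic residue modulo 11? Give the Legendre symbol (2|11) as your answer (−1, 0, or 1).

-1

Euler's criterion: (2/11) ≡ 2^5 (mod 11).
2^2 ≡ 4 (mod 11)
2^4 ≡ 5 (mod 11)
2^5 = 2^(4+1) ≡ 10 (mod 11).
Result is 10 ≡ −1, so (2/11) = −1.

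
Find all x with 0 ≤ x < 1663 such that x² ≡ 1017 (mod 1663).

589, 1074

Since 1663 ≡ 3 (mod 4), a square root of 1017 is 1017^((1663+1)/4) = 1017^416 mod 1663.
Repeated squaring: 1017^2≡1566, 1017^4≡1094, 1017^8≡1139, 1017^16≡181, 1017^32≡1164, 1017^64≡1214, 1017^128≡378, 1017^256≡1529 (mod 1663).
1017^416 = 1017^(256+128+32) ≡ 1074 (mod 1663).
Check: 1074² = 1153476 ≡ 1017 (mod 1663). The two roots are 589 and 1074.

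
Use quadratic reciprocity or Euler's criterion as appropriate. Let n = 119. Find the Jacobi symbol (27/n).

Reciprocity: 27 ≡ 3 and 119 ≡ 3 (mod 4), so (27/119) = −(119/27).
Reduce top mod 27: now compute (11/27).
Reciprocity: 11 ≡ 3 and 27 ≡ 3 (mod 4), so (11/27) = −(27/11).
Reduce top mod 11: now compute (5/11).
Reciprocity: 5 ≡ 1 and 11 ≡ 3 (mod 4), so (5/11) = +(11/5).
Reduce top mod 5: now compute (1/5).
Reached (1/5) = 1. Collecting the sign flips along the way, the symbol is +1.

1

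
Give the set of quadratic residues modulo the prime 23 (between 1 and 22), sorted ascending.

Square k = 1,…,11 (k and 23−k give the same square):
1²=1, 2²=4, 3²=9, 4²=16, 5²≡2, 6²≡13, 7²≡3, 8²≡18, 9²≡12, 10²≡8, 11²≡6 (mod 23).
So the quadratic residues mod 23 are {1, 2, 3, 4, 6, 8, 9, 12, 13, 16, 18}.

1, 2, 3, 4, 6, 8, 9, 12, 13, 16, 18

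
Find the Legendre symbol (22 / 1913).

-1

Pull out 2: since 1913 ≡ 1 (mod 8), (2/1913) = +1.
Reciprocity: 11 ≡ 3 and 1913 ≡ 1 (mod 4), so (11/1913) = +(1913/11).
Reduce top mod 11: now compute (10/11).
Pull out 2: since 11 ≡ 3 (mod 8), (2/11) = -1.
Reciprocity: 5 ≡ 1 and 11 ≡ 3 (mod 4), so (5/11) = +(11/5).
Reduce top mod 5: now compute (1/5).
Reached (1/5) = 1. Collecting the sign flips along the way, the symbol is -1.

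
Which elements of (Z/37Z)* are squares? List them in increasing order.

1, 3, 4, 7, 9, 10, 11, 12, 16, 21, 25, 26, 27, 28, 30, 33, 34, 36

Square k = 1,…,18 (k and 37−k give the same square):
1²=1, 2²=4, 3²=9, 4²=16, 5²=25, 6²=36, 7²≡12, 8²≡27, 9²≡7, 10²≡26, 11²≡10, 12²≡33, 13²≡21, 14²≡11, 15²≡3, 16²≡34, 17²≡30, 18²≡28 (mod 37).
So the quadratic residues mod 37 are {1, 3, 4, 7, 9, 10, 11, 12, 16, 21, 25, 26, 27, 28, 30, 33, 34, 36}.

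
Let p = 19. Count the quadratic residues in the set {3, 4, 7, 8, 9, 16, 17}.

5

(3/19) = -1 → non-residue.
(4/19) = +1 → QR.
(7/19) = +1 → QR.
(8/19) = -1 → non-residue.
(9/19) = +1 → QR.
(16/19) = +1 → QR.
(17/19) = +1 → QR.
Total quadratic residues among the 7: 5.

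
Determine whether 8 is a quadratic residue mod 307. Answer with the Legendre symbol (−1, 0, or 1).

Pull out 2^3: since 307 ≡ 3 (mod 8), (2/307) = -1, so (2/307)^3 = -1.
Reached (1/307) = 1. Collecting the sign flips along the way, the symbol is -1.

-1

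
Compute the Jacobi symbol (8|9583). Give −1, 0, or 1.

Pull out 2^3: since 9583 ≡ 7 (mod 8), (2/9583) = +1, so (2/9583)^3 = +1.
Reached (1/9583) = 1. Collecting the sign flips along the way, the symbol is +1.

1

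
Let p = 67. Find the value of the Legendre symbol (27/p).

Euler's criterion: (27/67) ≡ 27^33 (mod 67).
27^2 ≡ 59 (mod 67)
27^4 ≡ 64 (mod 67)
27^8 ≡ 9 (mod 67)
27^16 ≡ 14 (mod 67)
27^32 ≡ 62 (mod 67)
27^33 = 27^(32+1) ≡ 66 (mod 67).
Result is 66 ≡ −1, so (27/67) = −1.

-1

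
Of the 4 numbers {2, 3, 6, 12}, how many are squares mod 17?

(2/17) = +1 → QR.
(3/17) = -1 → non-residue.
(6/17) = -1 → non-residue.
(12/17) = -1 → non-residue.
Total quadratic residues among the 4: 1.

1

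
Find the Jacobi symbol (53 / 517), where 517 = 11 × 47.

Reciprocity: 53 ≡ 1 and 517 ≡ 1 (mod 4), so (53/517) = +(517/53).
Reduce top mod 53: now compute (40/53).
Pull out 2^3: since 53 ≡ 5 (mod 8), (2/53) = -1, so (2/53)^3 = -1.
Reciprocity: 5 ≡ 1 and 53 ≡ 1 (mod 4), so (5/53) = +(53/5).
Reduce top mod 5: now compute (3/5).
Reciprocity: 3 ≡ 3 and 5 ≡ 1 (mod 4), so (3/5) = +(5/3).
Reduce top mod 3: now compute (2/3).
Pull out 2: since 3 ≡ 3 (mod 8), (2/3) = -1.
Reached (1/3) = 1. Collecting the sign flips along the way, the symbol is +1.

1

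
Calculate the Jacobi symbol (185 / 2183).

Reciprocity: 185 ≡ 1 and 2183 ≡ 3 (mod 4), so (185/2183) = +(2183/185).
Reduce top mod 185: now compute (148/185).
Pull out 2^2: since 185 ≡ 1 (mod 8), (2/185) = +1, so (2/185)^2 = +1.
Reciprocity: 37 ≡ 1 and 185 ≡ 1 (mod 4), so (37/185) = +(185/37).
Reduce top mod 37: now compute (0/37).
Top reduces to 0: gcd > 1, so the symbol is 0.

0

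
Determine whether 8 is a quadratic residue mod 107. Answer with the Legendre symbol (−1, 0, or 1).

-1

Pull out 2^3: since 107 ≡ 3 (mod 8), (2/107) = -1, so (2/107)^3 = -1.
Reached (1/107) = 1. Collecting the sign flips along the way, the symbol is -1.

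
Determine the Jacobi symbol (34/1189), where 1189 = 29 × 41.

-1

Pull out 2: since 1189 ≡ 5 (mod 8), (2/1189) = -1.
Reciprocity: 17 ≡ 1 and 1189 ≡ 1 (mod 4), so (17/1189) = +(1189/17).
Reduce top mod 17: now compute (16/17).
Pull out 2^4: since 17 ≡ 1 (mod 8), (2/17) = +1, so (2/17)^4 = +1.
Reached (1/17) = 1. Collecting the sign flips along the way, the symbol is -1.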